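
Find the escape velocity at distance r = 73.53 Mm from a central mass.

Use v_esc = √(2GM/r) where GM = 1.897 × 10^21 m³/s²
r = 73.53 Mm = 7.353 × 10^7 m
GM = 1.897 × 10^21 m³/s²
2GM/r = 2 × (1.897 × 10^21) / (7.353 × 10^7) = 5.1598 × 10^13 m²/s²
v_esc = √(2GM/r) = 7.18317 × 10^6 m/s ≈ 7183 km/s

Final answer: 7183 km/s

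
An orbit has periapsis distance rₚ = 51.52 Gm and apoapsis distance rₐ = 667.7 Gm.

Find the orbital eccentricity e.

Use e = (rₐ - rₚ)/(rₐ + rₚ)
rₚ = 51.52 Gm = 5.152 × 10^10 m
rₐ = 667.7 Gm = 6.677 × 10^11 m
rₐ − rₚ = 6.1618 × 10^11 m
rₐ + rₚ = 7.1922 × 10^11 m
e = (rₐ − rₚ)/(rₐ + rₚ) = 0.856734

Final answer: e = 0.8567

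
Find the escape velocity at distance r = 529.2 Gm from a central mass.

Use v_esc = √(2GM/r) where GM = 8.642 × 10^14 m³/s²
r = 529.2 Gm = 5.292 × 10^11 m
GM = 8.642 × 10^14 m³/s²
2GM/r = 2 × (8.642 × 10^14) / (5.292 × 10^11) = 3266.06 m²/s²
v_esc = √(2GM/r) = 57.1495 m/s ≈ 57.15 m/s

Final answer: 57.15 m/s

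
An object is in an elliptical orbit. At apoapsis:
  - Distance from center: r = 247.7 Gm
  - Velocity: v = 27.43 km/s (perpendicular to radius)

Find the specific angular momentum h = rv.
r = 247.7 Gm = 2.477 × 10^11 m
v = 27.43 km/s = 27430 m/s
h = rv = 2.477 × 10^11 × 27430 = 6.79441 × 10^15 m²/s ≈ 6.794 × 10^15 m²/s

Final answer: h = 6.794 × 10^15 m²/s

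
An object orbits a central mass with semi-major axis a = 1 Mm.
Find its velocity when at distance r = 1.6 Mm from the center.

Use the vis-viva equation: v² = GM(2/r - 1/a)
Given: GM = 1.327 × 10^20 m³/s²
a = 1 Mm = 1 × 10^6 m
r = 1.6 Mm = 1.6 × 10^6 m
GM = 1.327 × 10^20 m³/s²
2/r − 1/a = 1.25 × 10^-6 − 1 × 10^-6 = 2.5 × 10^-7 m⁻¹
v² = GM (2/r − 1/a) = 3.3175 × 10^13 m²/s²
v = 5.75977 × 10^6 m/s ≈ 5760 km/s

Final answer: 5760 km/s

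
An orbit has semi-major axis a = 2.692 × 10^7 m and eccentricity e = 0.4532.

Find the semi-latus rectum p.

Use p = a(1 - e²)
a = 2.692 × 10^7 m
e = 0.4532,  e² = 0.20539,  1 − e² = 0.79461
p = a(1 − e²) = 2.692 × 10^7 m × 0.79461 = 2.13909 × 10^7 m ≈ 2.139 × 10^7 m

Final answer: p = 2.139 × 10^7 m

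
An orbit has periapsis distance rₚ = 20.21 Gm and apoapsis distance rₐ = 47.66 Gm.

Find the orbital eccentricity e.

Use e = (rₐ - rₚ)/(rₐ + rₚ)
rₚ = 20.21 Gm = 2.021 × 10^10 m
rₐ = 47.66 Gm = 4.766 × 10^10 m
rₐ − rₚ = 2.745 × 10^10 m
rₐ + rₚ = 6.787 × 10^10 m
e = (rₐ − rₚ)/(rₐ + rₚ) = 0.40445

Final answer: e = 0.4044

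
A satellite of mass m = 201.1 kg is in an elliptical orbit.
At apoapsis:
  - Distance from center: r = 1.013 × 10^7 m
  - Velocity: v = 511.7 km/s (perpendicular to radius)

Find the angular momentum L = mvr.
r = 1.013 × 10^7 m
v = 511.7 km/s = 511700 m/s
vr = 511700 × 1.013 × 10^7 = 5.18352 × 10^12 m²/s
L = m × vr = 201.1 × 5.18352 × 10^12 = 1.04241 × 10^15 kg·m²/s ≈ 1.042 × 10^15 kg·m²/s

Final answer: L = 1.042 × 10^15 kg·m²/s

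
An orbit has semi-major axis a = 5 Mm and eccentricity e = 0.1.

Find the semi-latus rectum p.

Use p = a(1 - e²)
a = 5 Mm = 5 × 10^6 m
e = 0.1,  e² = 0.01,  1 − e² = 0.99
p = a(1 − e²) = 5 × 10^6 m × 0.99 = 4.95 × 10^6 m ≈ 4.95 Mm

Final answer: p = 4.95 Mm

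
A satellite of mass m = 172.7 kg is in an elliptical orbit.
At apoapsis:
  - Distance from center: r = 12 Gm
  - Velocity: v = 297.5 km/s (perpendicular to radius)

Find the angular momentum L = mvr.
r = 12 Gm = 1.2 × 10^10 m
v = 297.5 km/s = 297500 m/s
vr = 297500 × 1.2 × 10^10 = 3.57 × 10^15 m²/s
L = m × vr = 172.7 × 3.57 × 10^15 = 6.16539 × 10^17 kg·m²/s ≈ 6.165 × 10^17 kg·m²/s

Final answer: L = 6.165 × 10^17 kg·m²/s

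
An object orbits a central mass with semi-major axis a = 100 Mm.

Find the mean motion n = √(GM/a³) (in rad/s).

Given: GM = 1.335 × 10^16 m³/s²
a = 100 Mm = 1 × 10^8 m
GM = 1.335 × 10^16 m³/s²
a³ = 1 × 10^24 m³
GM/a³ = (1.335 × 10^16) / (1 × 10^24) = 1.335 × 10^-8 s⁻²
n = √(GM/a³) = 0.000115542 rad/s ≈ 0.0001155 rad/s

Final answer: n = 0.0001155 rad/s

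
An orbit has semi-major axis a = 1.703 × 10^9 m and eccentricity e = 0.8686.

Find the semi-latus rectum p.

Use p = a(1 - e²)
a = 1.703 × 10^9 m
e = 0.8686,  e² = 0.754466,  1 − e² = 0.245534
p = a(1 − e²) = 1.703 × 10^9 m × 0.245534 = 4.18144 × 10^8 m ≈ 4.181 × 10^8 m

Final answer: p = 4.181 × 10^8 m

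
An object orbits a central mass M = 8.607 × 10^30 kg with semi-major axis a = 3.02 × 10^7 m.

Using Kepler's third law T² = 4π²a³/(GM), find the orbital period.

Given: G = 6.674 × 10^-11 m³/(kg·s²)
M = 8.607 × 10^30 kg
GM = G × M = 6.674 × 10^-11 × 8.607 × 10^30 = 5.74431 × 10^20 m³/s²
a = 3.02 × 10^7 m
a³ = 2.75436 × 10^22 m³
T = 2π √(a³/GM) = 2π √((2.75436 × 10^22) / (5.74431 × 10^20)) = 2π × 6.92455 s
T = 43.5082 s ≈ 43.51 seconds

Final answer: 43.51 seconds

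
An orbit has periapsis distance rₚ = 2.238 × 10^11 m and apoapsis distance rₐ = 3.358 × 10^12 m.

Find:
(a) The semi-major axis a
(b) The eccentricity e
rₚ = 2.238 × 10^11 m
rₐ = 3.358 × 10^12 m
(a) a = (rₚ + rₐ)/2 = 1.7909 × 10^12 m ≈ 1.791 × 10^12 m
(b) e = (rₐ − rₚ)/(rₐ + rₚ) = (3.1342 × 10^12) / (3.5818 × 10^12) = 0.875035

Final answer:
(a) a = 1.791 × 10^12 m
(b) e = 0.875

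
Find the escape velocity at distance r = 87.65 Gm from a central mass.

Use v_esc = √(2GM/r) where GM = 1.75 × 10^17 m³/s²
r = 87.65 Gm = 8.765 × 10^10 m
GM = 1.75 × 10^17 m³/s²
2GM/r = 2 × (1.75 × 10^17) / (8.765 × 10^10) = 3.99315 × 10^6 m²/s²
v_esc = √(2GM/r) = 1998.29 m/s ≈ 1.998 km/s

Final answer: 1.998 km/s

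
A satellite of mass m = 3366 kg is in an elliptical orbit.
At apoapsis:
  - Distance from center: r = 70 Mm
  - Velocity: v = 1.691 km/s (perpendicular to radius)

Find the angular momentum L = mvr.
r = 70 Mm = 7 × 10^7 m
v = 1.691 km/s = 1691 m/s
vr = 1691 × 7 × 10^7 = 1.1837 × 10^11 m²/s
L = m × vr = 3366 × 1.1837 × 10^11 = 3.98433 × 10^14 kg·m²/s ≈ 3.984 × 10^14 kg·m²/s

Final answer: L = 3.984 × 10^14 kg·m²/s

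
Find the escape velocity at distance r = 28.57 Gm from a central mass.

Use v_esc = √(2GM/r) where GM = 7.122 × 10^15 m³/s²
r = 28.57 Gm = 2.857 × 10^10 m
GM = 7.122 × 10^15 m³/s²
2GM/r = 2 × (7.122 × 10^15) / (2.857 × 10^10) = 498565 m²/s²
v_esc = √(2GM/r) = 706.091 m/s ≈ 706.1 m/s

Final answer: 706.1 m/s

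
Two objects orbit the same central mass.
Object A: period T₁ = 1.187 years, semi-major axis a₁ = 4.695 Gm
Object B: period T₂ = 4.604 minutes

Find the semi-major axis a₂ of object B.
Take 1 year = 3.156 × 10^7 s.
T₁ = 1.187 years = 3.74617 × 10^7 s
T₂ = 4.604 minutes = 276.24 s
a₁ = 4.695 Gm = 4.695 × 10^9 m
Kepler's third law: (T₂/T₁)² = (a₂/a₁)³  ⇒  a₂ = a₁ (T₂/T₁)^(2/3)
T₂/T₁ = 7.37393 × 10^-6
(T₂/T₁)^(2/3) = 0.000378849
a₂ = 4.695 × 10^9 m × 0.000378849 = 1.7787 × 10^6 m ≈ 1.779 Mm

Final answer: a₂ = 1.779 Mm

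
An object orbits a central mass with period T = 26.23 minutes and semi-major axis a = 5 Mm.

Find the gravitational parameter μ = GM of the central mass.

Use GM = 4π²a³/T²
T = 26.23 minutes = 1573.8 s
a = 5 Mm = 5 × 10^6 m
a³ = 1.25 × 10^20 m³
T² = 2.47685 × 10^6 s²
GM = 4π² × (1.25 × 10^20) / (2.47685 × 10^6) = 1.99237 × 10^15 m³/s²
GM ≈ 1.992 × 10^15 m³/s²

Final answer: GM = 1.992 × 10^15 m³/s²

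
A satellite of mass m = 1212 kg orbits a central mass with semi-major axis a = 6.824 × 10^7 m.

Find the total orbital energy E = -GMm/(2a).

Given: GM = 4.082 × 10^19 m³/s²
a = 6.824 × 10^7 m
GM = 4.082 × 10^19 m³/s²
2a = 1.3648 × 10^8 m
GMm = 4.082 × 10^19 × 1212 = 4.94738 × 10^22 m³·kg/s²
E = −GMm/(2a) = -3.62499 × 10^14 J ≈ -362.5 TJ

Final answer: -362.5 TJ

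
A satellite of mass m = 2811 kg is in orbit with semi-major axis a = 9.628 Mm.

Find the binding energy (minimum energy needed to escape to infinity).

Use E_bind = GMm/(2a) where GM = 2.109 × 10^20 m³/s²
a = 9.628 Mm = 9.628 × 10^6 m
GM = 2.109 × 10^20 m³/s²
m = 2811 kg
GMm = 2.109 × 10^20 × 2811 = 5.9284 × 10^23 m³·kg/s²
2a = 1.9256 × 10^7 m
E_bind = GMm/(2a) = 3.07873 × 10^16 J ≈ 30.79 PJ

Final answer: 30.79 PJ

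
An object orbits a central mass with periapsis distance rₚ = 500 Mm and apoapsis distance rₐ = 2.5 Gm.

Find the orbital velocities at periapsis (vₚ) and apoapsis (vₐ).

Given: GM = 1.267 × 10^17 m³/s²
rₚ = 500 Mm = 5 × 10^8 m
rₐ = 2.5 Gm = 2.5 × 10^9 m
GM = 1.267 × 10^17 m³/s²
a = (rₚ + rₐ)/2 = 1.5 × 10^9 m
Vis-viva: v² = GM (2/r − 1/a)
vₚ² = 1.267 × 10^17 × (4 × 10^-9 − 6.66667 × 10^-10) = 4.22333 × 10^8 m²/s²
vₚ = 20550.8 m/s ≈ 20.55 km/s
vₐ² = 1.267 × 10^17 × (8 × 10^-10 − 6.66667 × 10^-10) = 1.68933 × 10^7 m²/s²
vₐ = 4110.15 m/s ≈ 4.11 km/s

Final answer: vₚ = 20.55 km/s, vₐ = 4.11 km/s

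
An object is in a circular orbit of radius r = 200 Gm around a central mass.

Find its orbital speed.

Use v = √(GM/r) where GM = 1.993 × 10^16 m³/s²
r = 200 Gm = 2 × 10^11 m
GM = 1.993 × 10^16 m³/s²
GM/r = (1.993 × 10^16) / (2 × 10^11) = 99650 m²/s²
v = √(GM/r) = 315.674 m/s ≈ 315.7 m/s

Final answer: 315.7 m/s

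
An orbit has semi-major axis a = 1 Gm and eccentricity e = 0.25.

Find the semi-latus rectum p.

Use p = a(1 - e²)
a = 1 Gm = 1 × 10^9 m
e = 0.25,  e² = 0.0625,  1 − e² = 0.9375
p = a(1 − e²) = 1 × 10^9 m × 0.9375 = 9.375 × 10^8 m ≈ 937.5 Mm

Final answer: p = 937.5 Mm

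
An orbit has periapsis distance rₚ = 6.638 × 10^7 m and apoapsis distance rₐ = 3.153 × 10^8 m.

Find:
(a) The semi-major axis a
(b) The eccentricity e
rₚ = 6.638 × 10^7 m
rₐ = 3.153 × 10^8 m
(a) a = (rₚ + rₐ)/2 = 1.9084 × 10^8 m ≈ 1.908 × 10^8 m
(b) e = (rₐ − rₚ)/(rₐ + rₚ) = (2.4892 × 10^8) / (3.8168 × 10^8) = 0.652169

Final answer:
(a) a = 1.908 × 10^8 m
(b) e = 0.6522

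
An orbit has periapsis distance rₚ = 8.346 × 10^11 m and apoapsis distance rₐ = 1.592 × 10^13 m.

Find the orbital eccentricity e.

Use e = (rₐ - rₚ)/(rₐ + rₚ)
rₚ = 8.346 × 10^11 m
rₐ = 1.592 × 10^13 m
rₐ − rₚ = 1.50854 × 10^13 m
rₐ + rₚ = 1.67546 × 10^13 m
e = (rₐ − rₚ)/(rₐ + rₚ) = 0.900374

Final answer: e = 0.9004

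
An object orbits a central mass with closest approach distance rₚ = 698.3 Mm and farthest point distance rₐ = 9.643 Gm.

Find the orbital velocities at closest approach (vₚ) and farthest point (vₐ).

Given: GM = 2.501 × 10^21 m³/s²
rₚ = 698.3 Mm = 6.983 × 10^8 m
rₐ = 9.643 Gm = 9.643 × 10^9 m
GM = 2.501 × 10^21 m³/s²
a = (rₚ + rₐ)/2 = 5.17065 × 10^9 m
Vis-viva: v² = GM (2/r − 1/a)
vₚ² = 2.501 × 10^21 × (2.8641 × 10^-9 − 1.93399 × 10^-10) = 6.67942 × 10^12 m²/s²
vₚ = 2.58446 × 10^6 m/s ≈ 2584 km/s
vₐ² = 2.501 × 10^21 × (2.07404 × 10^-10 − 1.93399 × 10^-10) = 3.50266 × 10^10 m²/s²
vₐ = 187154 m/s ≈ 187.2 km/s

Final answer: vₚ = 2584 km/s, vₐ = 187.2 km/s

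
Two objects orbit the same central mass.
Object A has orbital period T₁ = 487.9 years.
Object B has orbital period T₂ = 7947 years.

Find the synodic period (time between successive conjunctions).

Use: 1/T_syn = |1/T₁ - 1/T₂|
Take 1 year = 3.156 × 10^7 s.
T₁ = 487.9 years = 1.53981 × 10^10 s
T₂ = 7947 years = 2.50807 × 10^11 s
1/T₁ = 6.4943 × 10^-11 s⁻¹
1/T₂ = 3.98712 × 10^-12 s⁻¹
|1/T₁ − 1/T₂| = 6.09559 × 10^-11 s⁻¹
T_syn = 1 / |1/T₁ − 1/T₂| = 1.64053 × 10^10 s ≈ 519.8 years

Final answer: T_syn = 519.8 years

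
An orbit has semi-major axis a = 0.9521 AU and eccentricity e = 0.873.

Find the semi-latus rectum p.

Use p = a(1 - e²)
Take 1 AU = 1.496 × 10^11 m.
a = 0.9521 AU = 1.42434 × 10^11 m
e = 0.873,  e² = 0.762129,  1 − e² = 0.237871
p = a(1 − e²) = 1.42434 × 10^11 m × 0.237871 = 3.3881 × 10^10 m ≈ 0.2265 AU

Final answer: p = 0.2265 AU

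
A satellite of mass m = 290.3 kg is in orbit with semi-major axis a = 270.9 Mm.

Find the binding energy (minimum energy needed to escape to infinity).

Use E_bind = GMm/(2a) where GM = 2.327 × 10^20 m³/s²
a = 270.9 Mm = 2.709 × 10^8 m
GM = 2.327 × 10^20 m³/s²
m = 290.3 kg
GMm = 2.327 × 10^20 × 290.3 = 6.75528 × 10^22 m³·kg/s²
2a = 5.418 × 10^8 m
E_bind = GMm/(2a) = 1.24682 × 10^14 J ≈ 124.7 TJ

Final answer: 124.7 TJ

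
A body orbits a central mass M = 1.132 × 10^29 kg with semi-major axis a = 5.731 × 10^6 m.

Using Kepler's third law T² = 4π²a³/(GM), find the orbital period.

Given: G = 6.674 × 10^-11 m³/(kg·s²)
M = 1.132 × 10^29 kg
GM = G × M = 6.674 × 10^-11 × 1.132 × 10^29 = 7.55497 × 10^18 m³/s²
a = 5.731 × 10^6 m
a³ = 1.88231 × 10^20 m³
T = 2π √(a³/GM) = 2π √((1.88231 × 10^20) / (7.55497 × 10^18)) = 2π × 4.99148 s
T = 31.3624 s ≈ 31.36 seconds

Final answer: 31.36 seconds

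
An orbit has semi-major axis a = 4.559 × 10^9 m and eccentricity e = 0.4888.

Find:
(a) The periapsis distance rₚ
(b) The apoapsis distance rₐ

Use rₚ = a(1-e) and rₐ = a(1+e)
a = 4.559 × 10^9 m
e = 0.4888:  1 − e = 0.5112,  1 + e = 1.4888
(a) rₚ = a(1 − e) = 4.559 × 10^9 m × 0.5112 = 2.33056 × 10^9 m ≈ 2.331 × 10^9 m
(b) rₐ = a(1 + e) = 4.559 × 10^9 m × 1.4888 = 6.78744 × 10^9 m ≈ 6.787 × 10^9 m

Final answer:
(a) rₚ = 2.331 × 10^9 m
(b) rₐ = 6.787 × 10^9 m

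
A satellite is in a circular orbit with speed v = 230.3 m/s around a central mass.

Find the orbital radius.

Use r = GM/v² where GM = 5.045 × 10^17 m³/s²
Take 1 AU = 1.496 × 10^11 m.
v = 230.3 m/s
GM = 5.045 × 10^17 m³/s²
v² = 53038.1 m²/s²
r = GM/v² = (5.045 × 10^17) / 53038.1 = 9.51203 × 10^12 m ≈ 63.58 AU

Final answer: 63.58 AU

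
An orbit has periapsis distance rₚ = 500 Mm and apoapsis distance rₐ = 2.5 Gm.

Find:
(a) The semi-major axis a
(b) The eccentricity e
rₚ = 500 Mm = 5 × 10^8 m
rₐ = 2.5 Gm = 2.5 × 10^9 m
(a) a = (rₚ + rₐ)/2 = 1.5 × 10^9 m ≈ 1.5 Gm
(b) e = (rₐ − rₚ)/(rₐ + rₚ) = (2 × 10^9) / (3 × 10^9) = 0.666667

Final answer:
(a) a = 1.5 Gm
(b) e = 0.6667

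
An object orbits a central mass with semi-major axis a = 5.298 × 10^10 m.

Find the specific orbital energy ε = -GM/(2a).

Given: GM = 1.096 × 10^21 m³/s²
a = 5.298 × 10^10 m
GM = 1.096 × 10^21 m³/s²
2a = 1.0596 × 10^11 m
ε = −GM/(2a) = -1.03435 × 10^10 J/kg ≈ -10.34 GJ/kg

Final answer: -10.34 GJ/kg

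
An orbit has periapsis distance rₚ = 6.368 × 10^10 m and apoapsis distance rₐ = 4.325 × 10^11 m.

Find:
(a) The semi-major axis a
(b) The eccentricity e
rₚ = 6.368 × 10^10 m
rₐ = 4.325 × 10^11 m
(a) a = (rₚ + rₐ)/2 = 2.4809 × 10^11 m ≈ 2.481 × 10^11 m
(b) e = (rₐ − rₚ)/(rₐ + rₚ) = (3.6882 × 10^11) / (4.9618 × 10^11) = 0.743319

Final answer:
(a) a = 2.481 × 10^11 m
(b) e = 0.7433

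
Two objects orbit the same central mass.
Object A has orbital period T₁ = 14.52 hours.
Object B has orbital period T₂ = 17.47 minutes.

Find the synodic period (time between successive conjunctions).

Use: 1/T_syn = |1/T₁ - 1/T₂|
T₁ = 14.52 hours = 52272 s
T₂ = 17.47 minutes = 1048.2 s
1/T₁ = 1.91307 × 10^-5 s⁻¹
1/T₂ = 0.000954016 s⁻¹
|1/T₁ − 1/T₂| = 0.000934886 s⁻¹
T_syn = 1 / |1/T₁ − 1/T₂| = 1069.65 s ≈ 17.83 minutes

Final answer: T_syn = 17.83 minutes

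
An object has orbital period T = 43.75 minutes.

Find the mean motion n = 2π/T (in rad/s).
T = 43.75 minutes = 2625 s
n = 2π / 2625 s = 0.00239359 rad/s ≈ 0.002394 rad/s

Final answer: n = 0.002394 rad/s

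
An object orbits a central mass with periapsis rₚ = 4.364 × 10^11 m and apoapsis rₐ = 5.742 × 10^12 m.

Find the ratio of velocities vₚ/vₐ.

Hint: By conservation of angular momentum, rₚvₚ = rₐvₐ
rₚ = 4.364 × 10^11 m
rₐ = 5.742 × 10^12 m
rₚvₚ = rₐvₐ  ⇒  vₚ/vₐ = rₐ/rₚ
vₚ/vₐ = (5.742 × 10^12) / (4.364 × 10^11) = 13.1577

Final answer: vₚ/vₐ = 13.16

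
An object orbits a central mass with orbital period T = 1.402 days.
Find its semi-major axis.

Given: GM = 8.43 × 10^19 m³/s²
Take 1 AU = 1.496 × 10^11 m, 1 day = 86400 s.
T = 1.402 days = 121133 s
GM = 8.43 × 10^19 m³/s²
Kepler's third law: a³ = GM T² / (4π²)
T² = 1.46732 × 10^10 s²
a³ = (8.43 × 10^19) × (1.46732 × 10^10) / (4π²) = 3.13322 × 10^28 m³
a = (a³)^(1/3) = 3.15256 × 10^9 m ≈ 0.02107 AU

Final answer: 0.02107 AU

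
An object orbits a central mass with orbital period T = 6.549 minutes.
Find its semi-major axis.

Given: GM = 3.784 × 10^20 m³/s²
T = 6.549 minutes = 392.94 s
GM = 3.784 × 10^20 m³/s²
Kepler's third law: a³ = GM T² / (4π²)
T² = 154402 s²
a³ = (3.784 × 10^20) × 154402 / (4π²) = 1.47994 × 10^24 m³
a = (a³)^(1/3) = 1.13959 × 10^8 m ≈ 114 Mm

Final answer: 114 Mm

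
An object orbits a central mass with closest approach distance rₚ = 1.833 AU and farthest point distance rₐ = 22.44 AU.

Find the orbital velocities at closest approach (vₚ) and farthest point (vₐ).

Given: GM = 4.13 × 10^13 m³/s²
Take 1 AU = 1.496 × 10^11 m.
rₚ = 1.833 AU = 2.74217 × 10^11 m
rₐ = 22.44 AU = 3.35702 × 10^12 m
GM = 4.13 × 10^13 m³/s²
a = (rₚ + rₐ)/2 = 1.81562 × 10^12 m
Vis-viva: v² = GM (2/r − 1/a)
vₚ² = 4.13 × 10^13 × (7.2935 × 10^-12 − 5.50776 × 10^-13) = 278.474 m²/s²
vₚ = 16.6876 m/s ≈ 16.69 m/s
vₐ² = 4.13 × 10^13 × (5.95766 × 10^-13 − 5.50776 × 10^-13) = 1.85808 m²/s²
vₐ = 1.36311 m/s ≈ 1.363 m/s

Final answer: vₚ = 16.69 m/s, vₐ = 1.363 m/s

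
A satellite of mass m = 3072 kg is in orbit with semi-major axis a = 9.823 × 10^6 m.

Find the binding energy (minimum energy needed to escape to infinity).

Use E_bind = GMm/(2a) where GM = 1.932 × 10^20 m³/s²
a = 9.823 × 10^6 m
GM = 1.932 × 10^20 m³/s²
m = 3072 kg
GMm = 1.932 × 10^20 × 3072 = 5.9351 × 10^23 m³·kg/s²
2a = 1.9646 × 10^7 m
E_bind = GMm/(2a) = 3.02102 × 10^16 J ≈ 30.21 PJ

Final answer: 30.21 PJ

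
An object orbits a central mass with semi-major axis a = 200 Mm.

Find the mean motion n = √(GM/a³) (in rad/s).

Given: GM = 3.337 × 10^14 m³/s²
a = 200 Mm = 2 × 10^8 m
GM = 3.337 × 10^14 m³/s²
a³ = 8 × 10^24 m³
GM/a³ = (3.337 × 10^14) / (8 × 10^24) = 4.17125 × 10^-11 s⁻²
n = √(GM/a³) = 6.45852 × 10^-6 rad/s ≈ 6.459 × 10^-6 rad/s

Final answer: n = 6.459 × 10^-6 rad/s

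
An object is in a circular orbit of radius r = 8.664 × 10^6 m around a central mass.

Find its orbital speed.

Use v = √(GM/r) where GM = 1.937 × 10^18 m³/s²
r = 8.664 × 10^6 m
GM = 1.937 × 10^18 m³/s²
GM/r = (1.937 × 10^18) / (8.664 × 10^6) = 2.23569 × 10^11 m²/s²
v = √(GM/r) = 472831 m/s ≈ 472.8 km/s

Final answer: 472.8 km/s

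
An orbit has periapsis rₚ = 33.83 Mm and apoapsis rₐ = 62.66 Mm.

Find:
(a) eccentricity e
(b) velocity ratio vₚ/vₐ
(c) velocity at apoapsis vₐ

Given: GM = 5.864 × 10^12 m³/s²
rₚ = 33.83 Mm = 3.383 × 10^7 m
rₐ = 62.66 Mm = 6.266 × 10^7 m
GM = 5.864 × 10^12 m³/s²
a = (rₚ + rₐ)/2 = 4.8245 × 10^7 m
e = (rₐ − rₚ)/(rₐ + rₚ) = (2.883 × 10^7) / (9.649 × 10^7) = 0.298787
(a) e = 0.298787 ≈ 0.2988
(b) vₚ/vₐ = rₐ/rₚ (angular momentum) = (6.266 × 10^7) / (3.383 × 10^7) = 1.8522 ≈ 1.852
(c) vₐ² = GM (2/rₐ − 1/a) = 5.864 × 10^12 × (3.19183 × 10^-8 − 2.07275 × 10^-8) = 65622.6 m²/s²;  vₐ = 256.169 m/s ≈ 256.2 m/s

Final answer:
(a) eccentricity e = 0.2988
(b) velocity ratio vₚ/vₐ = 1.852
(c) velocity at apoapsis vₐ = 256.2 m/s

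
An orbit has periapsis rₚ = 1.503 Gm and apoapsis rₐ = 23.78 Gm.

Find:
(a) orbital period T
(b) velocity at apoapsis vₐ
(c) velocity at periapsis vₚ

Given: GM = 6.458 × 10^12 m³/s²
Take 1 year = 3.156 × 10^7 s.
rₚ = 1.503 Gm = 1.503 × 10^9 m
rₐ = 23.78 Gm = 2.378 × 10^10 m
GM = 6.458 × 10^12 m³/s²
a = (rₚ + rₐ)/2 = 1.26415 × 10^10 m
e = (rₐ − rₚ)/(rₐ + rₚ) = (2.2277 × 10^10) / (2.5283 × 10^10) = 0.881106
(a) a³ = 2.02021 × 10^30 m³;  T = 2π √(a³/GM) = 2π × 5.59305 × 10^8 s = 3.51422 × 10^9 s ≈ 111.4 years
(b) vₐ² = GM (2/rₐ − 1/a) = 6.458 × 10^12 × (8.41043 × 10^-11 − 7.91045 × 10^-11) = 32.2884 m²/s²;  vₐ = 5.68229 m/s ≈ 5.682 m/s
(c) vₚ² = GM (2/rₚ − 1/a) = 6.458 × 10^12 × (1.33067 × 10^-9 − 7.91045 × 10^-11) = 8082.62 m²/s²;  vₚ = 89.9034 m/s ≈ 89.9 m/s

Final answer:
(a) orbital period T = 111.4 years
(b) velocity at apoapsis vₐ = 5.682 m/s
(c) velocity at periapsis vₚ = 89.9 m/s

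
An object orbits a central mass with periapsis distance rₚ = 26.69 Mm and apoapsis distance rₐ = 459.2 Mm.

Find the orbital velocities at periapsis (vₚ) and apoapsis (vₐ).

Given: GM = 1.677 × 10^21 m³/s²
rₚ = 26.69 Mm = 2.669 × 10^7 m
rₐ = 459.2 Mm = 4.592 × 10^8 m
GM = 1.677 × 10^21 m³/s²
a = (rₚ + rₐ)/2 = 2.42945 × 10^8 m
Vis-viva: v² = GM (2/r − 1/a)
vₚ² = 1.677 × 10^21 × (7.49344 × 10^-8 − 4.11616 × 10^-9) = 1.18762 × 10^14 m²/s²
vₚ = 1.08978 × 10^7 m/s ≈ 1.09 × 10^4 km/s
vₐ² = 1.677 × 10^21 × (4.3554 × 10^-9 − 4.11616 × 10^-9) = 4.0121 × 10^11 m²/s²
vₐ = 633411 m/s ≈ 633.4 km/s

Final answer: vₚ = 1.09 × 10^4 km/s, vₐ = 633.4 km/s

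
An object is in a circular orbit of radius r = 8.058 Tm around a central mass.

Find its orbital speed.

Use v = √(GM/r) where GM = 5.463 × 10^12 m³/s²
r = 8.058 Tm = 8.058 × 10^12 m
GM = 5.463 × 10^12 m³/s²
GM/r = (5.463 × 10^12) / (8.058 × 10^12) = 0.67796 m²/s²
v = √(GM/r) = 0.823383 m/s ≈ 0.8234 m/s

Final answer: 0.8234 m/s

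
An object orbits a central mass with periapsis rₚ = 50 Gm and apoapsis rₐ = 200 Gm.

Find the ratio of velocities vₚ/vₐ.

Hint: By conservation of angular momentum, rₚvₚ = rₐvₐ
rₚ = 50 Gm = 5 × 10^10 m
rₐ = 200 Gm = 2 × 10^11 m
rₚvₚ = rₐvₐ  ⇒  vₚ/vₐ = rₐ/rₚ
vₚ/vₐ = (2 × 10^11) / (5 × 10^10) = 4

Final answer: vₚ/vₐ = 4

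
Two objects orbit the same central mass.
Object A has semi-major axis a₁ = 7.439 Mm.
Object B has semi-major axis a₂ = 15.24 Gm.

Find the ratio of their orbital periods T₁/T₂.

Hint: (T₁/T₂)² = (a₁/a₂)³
a₁ = 7.439 Mm = 7.439 × 10^6 m
a₂ = 15.24 Gm = 1.524 × 10^10 m
a₁/a₂ = 0.000488123
T₁/T₂ = (a₁/a₂)^(3/2) = (0.000488123)^1.5 = 1.07844 × 10^-5

Final answer: T₁/T₂ = 1.078 × 10^-5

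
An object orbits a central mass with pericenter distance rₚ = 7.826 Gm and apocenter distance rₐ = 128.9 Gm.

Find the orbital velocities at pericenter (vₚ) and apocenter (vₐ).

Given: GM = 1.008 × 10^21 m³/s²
rₚ = 7.826 Gm = 7.826 × 10^9 m
rₐ = 128.9 Gm = 1.289 × 10^11 m
GM = 1.008 × 10^21 m³/s²
a = (rₚ + rₐ)/2 = 6.8363 × 10^10 m
Vis-viva: v² = GM (2/r − 1/a)
vₚ² = 1.008 × 10^21 × (2.55558 × 10^-10 − 1.46278 × 10^-11) = 2.42858 × 10^11 m²/s²
vₚ = 492806 m/s ≈ 492.8 km/s
vₐ² = 1.008 × 10^21 × (1.55159 × 10^-11 − 1.46278 × 10^-11) = 8.95213 × 10^8 m²/s²
vₐ = 29920.1 m/s ≈ 29.92 km/s

Final answer: vₚ = 492.8 km/s, vₐ = 29.92 km/s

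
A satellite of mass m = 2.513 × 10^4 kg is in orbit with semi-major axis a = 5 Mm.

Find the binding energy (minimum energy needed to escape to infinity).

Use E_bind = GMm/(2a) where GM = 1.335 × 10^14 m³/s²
a = 5 Mm = 5 × 10^6 m
GM = 1.335 × 10^14 m³/s²
m = 2.513 × 10^4 kg
GMm = 1.335 × 10^14 × 25130 = 3.35486 × 10^18 m³·kg/s²
2a = 1 × 10^7 m
E_bind = GMm/(2a) = 3.35486 × 10^11 J ≈ 335.5 GJ

Final answer: 335.5 GJ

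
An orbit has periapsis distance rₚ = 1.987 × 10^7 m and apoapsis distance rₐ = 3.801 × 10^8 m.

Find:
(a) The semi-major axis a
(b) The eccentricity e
rₚ = 1.987 × 10^7 m
rₐ = 3.801 × 10^8 m
(a) a = (rₚ + rₐ)/2 = 1.99985 × 10^8 m ≈ 2 × 10^8 m
(b) e = (rₐ − rₚ)/(rₐ + rₚ) = (3.6023 × 10^8) / (3.9997 × 10^8) = 0.900643

Final answer:
(a) a = 2 × 10^8 m
(b) e = 0.9006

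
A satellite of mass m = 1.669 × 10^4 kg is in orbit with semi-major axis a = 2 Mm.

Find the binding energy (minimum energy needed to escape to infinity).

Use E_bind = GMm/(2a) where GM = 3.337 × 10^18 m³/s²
a = 2 Mm = 2 × 10^6 m
GM = 3.337 × 10^18 m³/s²
m = 1.669 × 10^4 kg
GMm = 3.337 × 10^18 × 16690 = 5.56945 × 10^22 m³·kg/s²
2a = 4 × 10^6 m
E_bind = GMm/(2a) = 1.39236 × 10^16 J ≈ 13.92 PJ

Final answer: 13.92 PJ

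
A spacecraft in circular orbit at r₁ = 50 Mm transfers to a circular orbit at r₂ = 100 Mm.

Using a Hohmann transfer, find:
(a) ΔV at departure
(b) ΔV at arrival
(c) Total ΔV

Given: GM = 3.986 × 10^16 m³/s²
r₁ = 50 Mm = 5 × 10^7 m
r₂ = 100 Mm = 1 × 10^8 m
GM = 3.986 × 10^16 m³/s²
Transfer ellipse: a_t = (r₁ + r₂)/2 = 7.5 × 10^7 m
Circular speed at r₁: v₁ = √(GM/r₁) = 28234.7 m/s
Transfer speed at r₁ (periapsis): v₁ₜ = √(GM(2/r₁ − 1/a_t)) = 32602.7 m/s
(a) ΔV₁ = v₁ₜ − v₁ = 4367.93 m/s ≈ 4.368 km/s
Circular speed at r₂: v₂ = √(GM/r₂) = 19965 m/s
Transfer speed at r₂ (apoapsis): v₂ₜ = √(GM(2/r₂ − 1/a_t)) = 16301.3 m/s
(b) ΔV₂ = v₂ − v₂ₜ = 3663.64 m/s ≈ 3.664 km/s
(c) ΔV_total = ΔV₁ + ΔV₂ = 8031.57 m/s ≈ 8.032 km/s

Final answer:
(a) ΔV₁ = 4.368 km/s
(b) ΔV₂ = 3.664 km/s
(c) ΔV_total = 8.032 km/s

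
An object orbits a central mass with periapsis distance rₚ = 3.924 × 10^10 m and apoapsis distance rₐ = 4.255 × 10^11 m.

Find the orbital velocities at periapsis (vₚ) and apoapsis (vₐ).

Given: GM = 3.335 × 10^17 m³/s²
rₚ = 3.924 × 10^10 m
rₐ = 4.255 × 10^11 m
GM = 3.335 × 10^17 m³/s²
a = (rₚ + rₐ)/2 = 2.3237 × 10^11 m
Vis-viva: v² = GM (2/r − 1/a)
vₚ² = 3.335 × 10^17 × (5.09684 × 10^-11 − 4.30348 × 10^-12) = 1.55628 × 10^7 m²/s²
vₚ = 3944.97 m/s ≈ 3.945 km/s
vₐ² = 3.335 × 10^17 × (4.70035 × 10^-12 − 4.30348 × 10^-12) = 132356 m²/s²
vₐ = 363.808 m/s ≈ 363.8 m/s

Final answer: vₚ = 3.945 km/s, vₐ = 363.8 m/s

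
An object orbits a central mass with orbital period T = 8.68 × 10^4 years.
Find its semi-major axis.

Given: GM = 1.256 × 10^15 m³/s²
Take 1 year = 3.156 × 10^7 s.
T = 8.68 × 10^4 years = 2.73941 × 10^12 s
GM = 1.256 × 10^15 m³/s²
Kepler's third law: a³ = GM T² / (4π²)
T² = 7.50436 × 10^24 s²
a³ = (1.256 × 10^15) × (7.50436 × 10^24) / (4π²) = 2.3875 × 10^38 m³
a = (a³)^(1/3) = 6.20366 × 10^12 m ≈ 6.204 Tm

Final answer: 6.204 Tm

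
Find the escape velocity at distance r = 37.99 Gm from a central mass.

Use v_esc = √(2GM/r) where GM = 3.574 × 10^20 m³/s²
r = 37.99 Gm = 3.799 × 10^10 m
GM = 3.574 × 10^20 m³/s²
2GM/r = 2 × (3.574 × 10^20) / (3.799 × 10^10) = 1.88155 × 10^10 m²/s²
v_esc = √(2GM/r) = 137170 m/s ≈ 137.2 km/s

Final answer: 137.2 km/s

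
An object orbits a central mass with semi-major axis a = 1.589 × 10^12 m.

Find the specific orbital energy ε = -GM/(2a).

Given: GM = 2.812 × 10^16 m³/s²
a = 1.589 × 10^12 m
GM = 2.812 × 10^16 m³/s²
2a = 3.178 × 10^12 m
ε = −GM/(2a) = -8848.33 J/kg ≈ -8.848 kJ/kg

Final answer: -8.848 kJ/kg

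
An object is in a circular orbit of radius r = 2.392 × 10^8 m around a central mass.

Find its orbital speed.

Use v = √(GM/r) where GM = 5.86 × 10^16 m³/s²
r = 2.392 × 10^8 m
GM = 5.86 × 10^16 m³/s²
GM/r = (5.86 × 10^16) / (2.392 × 10^8) = 2.44983 × 10^8 m²/s²
v = √(GM/r) = 15651.9 m/s ≈ 15.65 km/s

Final answer: 15.65 km/s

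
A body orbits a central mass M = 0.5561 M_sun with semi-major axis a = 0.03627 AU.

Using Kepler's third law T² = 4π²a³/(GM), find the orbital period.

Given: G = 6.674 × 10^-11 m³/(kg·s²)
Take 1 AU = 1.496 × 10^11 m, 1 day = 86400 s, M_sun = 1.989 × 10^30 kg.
M = 0.5561 M_sun = 1.10608 × 10^30 kg
GM = G × M = 6.674 × 10^-11 × 1.10608 × 10^30 = 7.382 × 10^19 m³/s²
a = 0.03627 AU = 5.42599 × 10^9 m
a³ = 1.59749 × 10^29 m³
T = 2π √(a³/GM) = 2π √((1.59749 × 10^29) / (7.382 × 10^19)) = 2π × 46519.2 s
T = 292288 s ≈ 3.383 days

Final answer: 3.383 days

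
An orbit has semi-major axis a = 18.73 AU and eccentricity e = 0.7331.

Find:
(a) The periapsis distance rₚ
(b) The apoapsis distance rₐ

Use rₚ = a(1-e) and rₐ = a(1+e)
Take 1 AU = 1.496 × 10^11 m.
a = 18.73 AU = 2.80201 × 10^12 m
e = 0.7331:  1 − e = 0.2669,  1 + e = 1.7331
(a) rₚ = a(1 − e) = 2.80201 × 10^12 m × 0.2669 = 7.47856 × 10^11 m ≈ 4.999 AU
(b) rₐ = a(1 + e) = 2.80201 × 10^12 m × 1.7331 = 4.85616 × 10^12 m ≈ 32.46 AU

Final answer:
(a) rₚ = 4.999 AU
(b) rₐ = 32.46 AU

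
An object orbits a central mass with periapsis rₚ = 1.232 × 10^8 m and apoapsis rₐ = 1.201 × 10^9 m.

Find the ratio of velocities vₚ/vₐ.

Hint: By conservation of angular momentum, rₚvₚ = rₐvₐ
rₚ = 1.232 × 10^8 m
rₐ = 1.201 × 10^9 m
rₚvₚ = rₐvₐ  ⇒  vₚ/vₐ = rₐ/rₚ
vₚ/vₐ = (1.201 × 10^9) / (1.232 × 10^8) = 9.74838

Final answer: vₚ/vₐ = 9.748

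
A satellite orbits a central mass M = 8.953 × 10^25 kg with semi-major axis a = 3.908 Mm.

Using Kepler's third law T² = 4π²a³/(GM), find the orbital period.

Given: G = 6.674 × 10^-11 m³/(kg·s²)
M = 8.953 × 10^25 kg
GM = G × M = 6.674 × 10^-11 × 8.953 × 10^25 = 5.97523 × 10^15 m³/s²
a = 3.908 Mm = 3.908 × 10^6 m
a³ = 5.96848 × 10^19 m³
T = 2π √(a³/GM) = 2π √((5.96848 × 10^19) / (5.97523 × 10^15)) = 2π × 99.9435 s
T = 627.963 s ≈ 10.47 minutes

Final answer: 10.47 minutes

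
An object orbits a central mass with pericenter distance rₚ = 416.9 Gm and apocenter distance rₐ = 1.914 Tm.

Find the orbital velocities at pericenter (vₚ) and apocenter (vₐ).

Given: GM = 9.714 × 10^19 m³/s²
rₚ = 416.9 Gm = 4.169 × 10^11 m
rₐ = 1.914 Tm = 1.914 × 10^12 m
GM = 9.714 × 10^19 m³/s²
a = (rₚ + rₐ)/2 = 1.16545 × 10^12 m
Vis-viva: v² = GM (2/r − 1/a)
vₚ² = 9.714 × 10^19 × (4.79731 × 10^-12 − 8.58038 × 10^-13) = 3.82661 × 10^8 m²/s²
vₚ = 19561.7 m/s ≈ 19.56 km/s
vₐ² = 9.714 × 10^19 × (1.04493 × 10^-12 − 8.58038 × 10^-13) = 1.81549 × 10^7 m²/s²
vₐ = 4260.86 m/s ≈ 4.261 km/s

Final answer: vₚ = 19.56 km/s, vₐ = 4.261 km/s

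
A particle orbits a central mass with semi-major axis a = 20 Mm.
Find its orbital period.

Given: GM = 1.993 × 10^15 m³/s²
a = 20 Mm = 2 × 10^7 m
GM = 1.993 × 10^15 m³/s²
a³ = 8 × 10^21 m³
T = 2π √(a³/GM) = 2π √((8 × 10^21) / (1.993 × 10^15)) = 2π × 2003.51 s
T = 12588.4 s ≈ 3.497 hours

Final answer: 3.497 hours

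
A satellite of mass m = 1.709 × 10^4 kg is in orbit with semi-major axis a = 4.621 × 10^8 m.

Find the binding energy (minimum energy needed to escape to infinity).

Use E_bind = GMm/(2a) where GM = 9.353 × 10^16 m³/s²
a = 4.621 × 10^8 m
GM = 9.353 × 10^16 m³/s²
m = 1.709 × 10^4 kg
GMm = 9.353 × 10^16 × 17090 = 1.59843 × 10^21 m³·kg/s²
2a = 9.242 × 10^8 m
E_bind = GMm/(2a) = 1.72953 × 10^12 J ≈ 1.73 TJ

Final answer: 1.73 TJ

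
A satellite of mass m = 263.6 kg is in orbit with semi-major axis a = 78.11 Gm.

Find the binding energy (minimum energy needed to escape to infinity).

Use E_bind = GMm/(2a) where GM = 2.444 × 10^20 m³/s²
a = 78.11 Gm = 7.811 × 10^10 m
GM = 2.444 × 10^20 m³/s²
m = 263.6 kg
GMm = 2.444 × 10^20 × 263.6 = 6.44238 × 10^22 m³·kg/s²
2a = 1.5622 × 10^11 m
E_bind = GMm/(2a) = 4.12392 × 10^11 J ≈ 412.4 GJ

Final answer: 412.4 GJ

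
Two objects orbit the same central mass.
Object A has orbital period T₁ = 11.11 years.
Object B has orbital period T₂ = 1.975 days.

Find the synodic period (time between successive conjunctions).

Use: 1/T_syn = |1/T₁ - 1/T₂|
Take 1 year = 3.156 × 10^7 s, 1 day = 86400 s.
T₁ = 11.11 years = 3.50632 × 10^8 s
T₂ = 1.975 days = 170640 s
1/T₁ = 2.852 × 10^-9 s⁻¹
1/T₂ = 5.86029 × 10^-6 s⁻¹
|1/T₁ − 1/T₂| = 5.85744 × 10^-6 s⁻¹
T_syn = 1 / |1/T₁ − 1/T₂| = 170723 s ≈ 1.976 days

Final answer: T_syn = 1.976 days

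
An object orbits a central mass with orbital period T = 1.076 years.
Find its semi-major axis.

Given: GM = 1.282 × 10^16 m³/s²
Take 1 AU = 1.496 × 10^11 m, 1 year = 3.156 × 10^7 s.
T = 1.076 years = 3.39586 × 10^7 s
GM = 1.282 × 10^16 m³/s²
Kepler's third law: a³ = GM T² / (4π²)
T² = 1.15318 × 10^15 s²
a³ = (1.282 × 10^16) × (1.15318 × 10^15) / (4π²) = 3.74478 × 10^29 m³
a = (a³)^(1/3) = 7.2079 × 10^9 m ≈ 0.04818 AU

Final answer: 0.04818 AU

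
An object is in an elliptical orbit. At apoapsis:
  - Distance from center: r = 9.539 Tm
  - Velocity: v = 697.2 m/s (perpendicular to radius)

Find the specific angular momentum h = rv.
r = 9.539 Tm = 9.539 × 10^12 m
v = 697.2 m/s
h = rv = 9.539 × 10^12 × 697.2 = 6.65059 × 10^15 m²/s ≈ 6.651 × 10^15 m²/s

Final answer: h = 6.651 × 10^15 m²/s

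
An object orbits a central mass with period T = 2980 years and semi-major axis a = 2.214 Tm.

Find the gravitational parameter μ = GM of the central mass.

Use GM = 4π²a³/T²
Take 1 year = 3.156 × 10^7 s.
T = 2980 years = 9.40488 × 10^10 s
a = 2.214 Tm = 2.214 × 10^12 m
a³ = 1.08526 × 10^37 m³
T² = 8.84518 × 10^21 s²
GM = 4π² × (1.08526 × 10^37) / (8.84518 × 10^21) = 4.8438 × 10^16 m³/s²
GM ≈ 4.844 × 10^16 m³/s²

Final answer: GM = 4.844 × 10^16 m³/s²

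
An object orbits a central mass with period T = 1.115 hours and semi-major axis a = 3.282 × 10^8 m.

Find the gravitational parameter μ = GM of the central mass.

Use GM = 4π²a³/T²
T = 1.115 hours = 4014 s
a = 3.282 × 10^8 m
a³ = 3.53521 × 10^25 m³
T² = 1.61122 × 10^7 s²
GM = 4π² × (3.53521 × 10^25) / (1.61122 × 10^7) = 8.66205 × 10^19 m³/s²
GM ≈ 8.662 × 10^19 m³/s²

Final answer: GM = 8.662 × 10^19 m³/s²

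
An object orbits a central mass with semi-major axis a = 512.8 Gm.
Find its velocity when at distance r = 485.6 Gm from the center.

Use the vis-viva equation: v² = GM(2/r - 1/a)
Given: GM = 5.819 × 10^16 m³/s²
a = 512.8 Gm = 5.128 × 10^11 m
r = 485.6 Gm = 4.856 × 10^11 m
GM = 5.819 × 10^16 m³/s²
2/r − 1/a = 4.11862 × 10^-12 − 1.95008 × 10^-12 = 2.16854 × 10^-12 m⁻¹
v² = GM (2/r − 1/a) = 126187 m²/s²
v = 355.228 m/s ≈ 355.2 m/s

Final answer: 355.2 m/s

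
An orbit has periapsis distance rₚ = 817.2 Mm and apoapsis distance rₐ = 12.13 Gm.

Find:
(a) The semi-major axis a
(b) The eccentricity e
rₚ = 817.2 Mm = 8.172 × 10^8 m
rₐ = 12.13 Gm = 1.213 × 10^10 m
(a) a = (rₚ + rₐ)/2 = 6.4736 × 10^9 m ≈ 6.474 Gm
(b) e = (rₐ − rₚ)/(rₐ + rₚ) = (1.13128 × 10^10) / (1.29472 × 10^10) = 0.873764

Final answer:
(a) a = 6.474 Gm
(b) e = 0.8738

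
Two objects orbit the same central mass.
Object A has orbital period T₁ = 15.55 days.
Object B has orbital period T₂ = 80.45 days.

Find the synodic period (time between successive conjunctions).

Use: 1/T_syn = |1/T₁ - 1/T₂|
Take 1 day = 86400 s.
T₁ = 15.55 days = 1.34352 × 10^6 s
T₂ = 80.45 days = 6.95088 × 10^6 s
1/T₁ = 7.44313 × 10^-7 s⁻¹
1/T₂ = 1.43867 × 10^-7 s⁻¹
|1/T₁ − 1/T₂| = 6.00447 × 10^-7 s⁻¹
T_syn = 1 / |1/T₁ − 1/T₂| = 1.66543 × 10^6 s ≈ 19.28 days

Final answer: T_syn = 19.28 days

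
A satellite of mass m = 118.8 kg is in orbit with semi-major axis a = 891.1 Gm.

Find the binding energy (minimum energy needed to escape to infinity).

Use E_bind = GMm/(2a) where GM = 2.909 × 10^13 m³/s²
a = 891.1 Gm = 8.911 × 10^11 m
GM = 2.909 × 10^13 m³/s²
m = 118.8 kg
GMm = 2.909 × 10^13 × 118.8 = 3.45589 × 10^15 m³·kg/s²
2a = 1.7822 × 10^12 m
E_bind = GMm/(2a) = 1939.12 J ≈ 1.939 kJ

Final answer: 1.939 kJ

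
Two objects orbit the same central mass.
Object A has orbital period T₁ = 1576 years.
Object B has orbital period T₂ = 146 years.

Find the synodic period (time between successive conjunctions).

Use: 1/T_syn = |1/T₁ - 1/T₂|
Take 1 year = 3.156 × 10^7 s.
T₁ = 1576 years = 4.97386 × 10^10 s
T₂ = 146 years = 4.60776 × 10^9 s
1/T₁ = 2.01051 × 10^-11 s⁻¹
1/T₂ = 2.17025 × 10^-10 s⁻¹
|1/T₁ − 1/T₂| = 1.9692 × 10^-10 s⁻¹
T_syn = 1 / |1/T₁ − 1/T₂| = 5.0782 × 10^9 s ≈ 160.9 years

Final answer: T_syn = 160.9 years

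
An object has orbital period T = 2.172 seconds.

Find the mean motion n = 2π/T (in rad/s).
T = 2.172 seconds
n = 2π / 2.172 s = 2.89281 rad/s ≈ 2.893 rad/s

Final answer: n = 2.893 rad/s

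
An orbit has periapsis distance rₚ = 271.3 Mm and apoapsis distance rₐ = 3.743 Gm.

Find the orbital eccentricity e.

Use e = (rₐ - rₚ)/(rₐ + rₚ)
rₚ = 271.3 Mm = 2.713 × 10^8 m
rₐ = 3.743 Gm = 3.743 × 10^9 m
rₐ − rₚ = 3.4717 × 10^9 m
rₐ + rₚ = 4.0143 × 10^9 m
e = (rₐ − rₚ)/(rₐ + rₚ) = 0.864833

Final answer: e = 0.8648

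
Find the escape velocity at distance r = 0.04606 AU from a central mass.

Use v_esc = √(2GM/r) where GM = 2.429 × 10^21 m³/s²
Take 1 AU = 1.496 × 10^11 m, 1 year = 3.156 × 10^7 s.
r = 0.04606 AU = 6.89058 × 10^9 m
GM = 2.429 × 10^21 m³/s²
2GM/r = 2 × (2.429 × 10^21) / (6.89058 × 10^9) = 7.05021 × 10^11 m²/s²
v_esc = √(2GM/r) = 839655 m/s ≈ 177.1 AU/year

Final answer: 177.1 AU/year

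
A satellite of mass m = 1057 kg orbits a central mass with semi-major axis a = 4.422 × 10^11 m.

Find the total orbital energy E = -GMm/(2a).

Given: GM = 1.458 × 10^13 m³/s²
a = 4.422 × 10^11 m
GM = 1.458 × 10^13 m³/s²
2a = 8.844 × 10^11 m
GMm = 1.458 × 10^13 × 1057 = 1.54111 × 10^16 m³·kg/s²
E = −GMm/(2a) = -17425.4 J ≈ -17.43 kJ

Final answer: -17.43 kJ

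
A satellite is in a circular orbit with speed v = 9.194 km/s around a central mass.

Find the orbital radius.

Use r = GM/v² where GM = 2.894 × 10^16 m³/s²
v = 9.194 km/s = 9194 m/s
GM = 2.894 × 10^16 m³/s²
v² = 8.45296 × 10^7 m²/s²
r = GM/v² = (2.894 × 10^16) / (8.45296 × 10^7) = 3.42365 × 10^8 m ≈ 3.424 × 10^8 m

Final answer: 3.424 × 10^8 m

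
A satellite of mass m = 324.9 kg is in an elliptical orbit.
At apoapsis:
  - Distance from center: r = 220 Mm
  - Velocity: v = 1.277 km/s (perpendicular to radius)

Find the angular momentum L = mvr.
r = 220 Mm = 2.2 × 10^8 m
v = 1.277 km/s = 1277 m/s
vr = 1277 × 2.2 × 10^8 = 2.8094 × 10^11 m²/s
L = m × vr = 324.9 × 2.8094 × 10^11 = 9.12774 × 10^13 kg·m²/s ≈ 9.128 × 10^13 kg·m²/s

Final answer: L = 9.128 × 10^13 kg·m²/s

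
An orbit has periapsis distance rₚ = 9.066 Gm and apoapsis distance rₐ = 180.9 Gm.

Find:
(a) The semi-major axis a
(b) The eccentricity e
rₚ = 9.066 Gm = 9.066 × 10^9 m
rₐ = 180.9 Gm = 1.809 × 10^11 m
(a) a = (rₚ + rₐ)/2 = 9.4983 × 10^10 m ≈ 94.98 Gm
(b) e = (rₐ − rₚ)/(rₐ + rₚ) = (1.71834 × 10^11) / (1.89966 × 10^11) = 0.904551

Final answer:
(a) a = 94.98 Gm
(b) e = 0.9046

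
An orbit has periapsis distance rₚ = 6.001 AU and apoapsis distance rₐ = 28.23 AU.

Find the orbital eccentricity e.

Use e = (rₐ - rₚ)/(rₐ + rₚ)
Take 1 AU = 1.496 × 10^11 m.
rₚ = 6.001 AU = 8.9775 × 10^11 m
rₐ = 28.23 AU = 4.22321 × 10^12 m
rₐ − rₚ = 3.32546 × 10^12 m
rₐ + rₚ = 5.12096 × 10^12 m
e = (rₐ − rₚ)/(rₐ + rₚ) = 0.649382

Final answer: e = 0.6494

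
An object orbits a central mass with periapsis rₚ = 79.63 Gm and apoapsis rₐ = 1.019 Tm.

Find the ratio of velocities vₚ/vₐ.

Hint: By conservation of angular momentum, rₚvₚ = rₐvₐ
rₚ = 79.63 Gm = 7.963 × 10^10 m
rₐ = 1.019 Tm = 1.019 × 10^12 m
rₚvₚ = rₐvₐ  ⇒  vₚ/vₐ = rₐ/rₚ
vₚ/vₐ = (1.019 × 10^12) / (7.963 × 10^10) = 12.7967

Final answer: vₚ/vₐ = 12.8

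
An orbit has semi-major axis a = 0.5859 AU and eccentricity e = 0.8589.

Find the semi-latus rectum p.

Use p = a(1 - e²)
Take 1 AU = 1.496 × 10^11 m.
a = 0.5859 AU = 8.76506 × 10^10 m
e = 0.8589,  e² = 0.737709,  1 − e² = 0.262291
p = a(1 − e²) = 8.76506 × 10^10 m × 0.262291 = 2.299 × 10^10 m ≈ 0.1537 AU

Final answer: p = 0.1537 AU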